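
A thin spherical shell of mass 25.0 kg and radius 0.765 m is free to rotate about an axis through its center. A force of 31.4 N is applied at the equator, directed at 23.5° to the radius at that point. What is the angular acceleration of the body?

α ≈ 0.982 rad/s²

I = (2/3)MR² = (2/3)(25.0)(0.765)² = 9.754 kg·m².
Only the tangential component produces torque: τ = F R sinθ = (31.4)(0.765) sin 23.5° = 9.578 N·m.
From τ = Iα: α = 9.578/9.754 = 0.9820 rad/s².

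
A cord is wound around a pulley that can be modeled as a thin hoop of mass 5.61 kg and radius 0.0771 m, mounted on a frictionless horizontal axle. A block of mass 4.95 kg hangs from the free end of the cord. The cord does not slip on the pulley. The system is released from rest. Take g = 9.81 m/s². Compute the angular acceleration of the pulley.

α ≈ 59.6 rad/s²

I = MR² = (5.61)(0.0771)² = 0.03335 kg·m².
Block: mg − T = ma. Pulley: TR = Iα. No-slip: a = αR, so T = (I/R²)a = 5.610·a.
Then mg = (m + 5.610)a, so a = (4.95)(9.81)/(4.95 + 5.610) = 4.598 m/s².
α = a/R = 4.598/0.0771 = 59.64 rad/s².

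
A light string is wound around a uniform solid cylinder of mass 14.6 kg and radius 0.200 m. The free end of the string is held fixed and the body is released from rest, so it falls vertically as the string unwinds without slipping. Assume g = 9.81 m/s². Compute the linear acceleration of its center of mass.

a ≈ 6.54 m/s²

Translation: Mg − T = Ma. Rotation about the center: TR = Iα with I = ½MR².
With a = αR: T = (I/R²)a = (1/2)M a, so Mg = (1 + 0.5000)Ma.
a = g/(1 + 0.5000) = 9.81/1.500 = 6.540 m/s².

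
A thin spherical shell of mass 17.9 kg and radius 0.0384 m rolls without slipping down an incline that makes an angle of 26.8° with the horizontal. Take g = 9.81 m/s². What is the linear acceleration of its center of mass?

Translation along the incline: Mg sinθ − f = Ma.
Rotation about the center: fR = Iα with I = (2/3)MR². No-slip gives a = αR, so f = (I/R²)a = (2/3)M a.
Substituting: Mg sinθ = (1 + 0.6667)Ma, so a = g sinθ/(1 + 0.6667) = (9.81) sin 26.8° / 1.667 = 2.654 m/s².

a ≈ 2.65 m/s²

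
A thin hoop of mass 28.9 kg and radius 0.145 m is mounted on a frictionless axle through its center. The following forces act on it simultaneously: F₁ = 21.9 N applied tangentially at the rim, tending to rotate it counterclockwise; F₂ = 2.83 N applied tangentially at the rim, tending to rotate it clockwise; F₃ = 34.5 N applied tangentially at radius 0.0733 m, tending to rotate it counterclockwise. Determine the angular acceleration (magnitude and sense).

α ≈ 8.71 rad/s², counterclockwise

I = MR² = (28.9)(0.145)² = 0.6076 kg·m².
Taking counterclockwise as positive: τ₁ = +(21.9)(0.145) = +3.175 N·m; τ₂ = −(2.83)(0.145) = −0.4103 N·m; τ₃ = +(34.5)(0.0733) = +2.529 N·m.
Net torque τ = 5.294 N·m.
α = τ/I = 5.294/0.6076 = 8.713 rad/s².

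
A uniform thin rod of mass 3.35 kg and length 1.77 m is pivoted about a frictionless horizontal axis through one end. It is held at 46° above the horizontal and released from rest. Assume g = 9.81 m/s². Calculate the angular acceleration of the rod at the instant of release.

α ≈ 5.78 rad/s²

About the pivot, I = (1/3)ML² = (1/3)(3.35)(1.77)² = 3.498 kg·m².
The weight acts at the center, a distance L/2 = 0.8850 m from the pivot; τ = Mg(L/2) cos 46° = 20.20 N·m.
α = τ/I = 20.20/3.498 = 5.775 rad/s².
(Equivalently α = (3g/(2L)) cos 46° = 5.775 rad/s².)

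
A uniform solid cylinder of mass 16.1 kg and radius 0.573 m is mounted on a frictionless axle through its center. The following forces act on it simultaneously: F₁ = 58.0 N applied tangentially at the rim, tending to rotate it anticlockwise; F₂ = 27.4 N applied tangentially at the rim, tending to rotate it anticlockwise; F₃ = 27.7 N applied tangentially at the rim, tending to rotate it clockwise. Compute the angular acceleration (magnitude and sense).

α ≈ 12.5 rad/s², anticlockwise

I = ½MR² = (1/2)(16.1)(0.573)² = 2.643 kg·m².
Taking anticlockwise as positive: τ₁ = +(58.0)(0.573) = +33.23 N·m; τ₂ = +(27.4)(0.573) = +15.70 N·m; τ₃ = −(27.7)(0.573) = −15.87 N·m.
Net torque τ = 33.06 N·m.
α = τ/I = 33.06/2.643 = 12.51 rad/s².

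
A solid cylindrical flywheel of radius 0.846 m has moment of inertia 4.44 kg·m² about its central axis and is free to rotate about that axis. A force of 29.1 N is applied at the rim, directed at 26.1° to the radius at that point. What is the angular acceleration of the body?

Only the tangential component produces torque: τ = F R sinθ = (29.1)(0.846) sin 26.1° = 10.83 N·m.
Newton's second law for rotation, τ = Iα, gives α = τ/I = 10.83/4.440 = 2.439 rad/s².

α ≈ 2.44 rad/s²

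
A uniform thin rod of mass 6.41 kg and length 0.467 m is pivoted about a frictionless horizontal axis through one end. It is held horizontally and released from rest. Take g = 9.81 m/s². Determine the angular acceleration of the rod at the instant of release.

α ≈ 31.5 rad/s²

About the pivot, I = (1/3)ML² = (1/3)(6.41)(0.467)² = 0.4660 kg·m².
The weight acts at the center, a distance L/2 = 0.2335 m from the pivot; τ = Mg(L/2) = 14.68 N·m.
α = τ/I = 14.68/0.4660 = 31.51 rad/s².
(Equivalently α = (3g/(2L)) = 31.51 rad/s².)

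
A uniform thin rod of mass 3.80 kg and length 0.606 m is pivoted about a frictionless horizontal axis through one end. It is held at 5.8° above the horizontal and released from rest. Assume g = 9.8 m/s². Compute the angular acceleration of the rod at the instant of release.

α ≈ 24.1 rad/s²

About the pivot, I = (1/3)ML² = (1/3)(3.80)(0.606)² = 0.4652 kg·m².
The weight acts at the center, a distance L/2 = 0.3030 m from the pivot; τ = Mg(L/2) cos 5.8° = 11.23 N·m.
α = τ/I = 11.23/0.4652 = 24.13 rad/s².
(Equivalently α = (3g/(2L)) cos 5.8° = 24.13 rad/s².)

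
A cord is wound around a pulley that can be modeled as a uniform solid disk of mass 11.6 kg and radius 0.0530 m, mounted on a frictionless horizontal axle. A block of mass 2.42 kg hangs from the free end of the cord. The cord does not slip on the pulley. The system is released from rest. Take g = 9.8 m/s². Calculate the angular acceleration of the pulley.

I = ½MR² = (1/2)(11.6)(0.0530)² = 0.01629 kg·m².
Block: mg − T = ma. Pulley: TR = Iα. No-slip: a = αR, so T = (I/R²)a = 5.800·a.
Then mg = (m + 5.800)a, so a = (2.42)(9.8)/(2.42 + 5.800) = 2.885 m/s².
α = a/R = 2.885/0.0530 = 54.44 rad/s².

α ≈ 54.4 rad/s²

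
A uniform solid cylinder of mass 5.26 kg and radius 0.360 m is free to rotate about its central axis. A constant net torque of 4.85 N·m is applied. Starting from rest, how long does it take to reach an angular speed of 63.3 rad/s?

I = ½MR² = (1/2)(5.26)(0.360)² = 0.3408 kg·m².
α = τ/I = 4.85/0.3408 = 14.23 rad/s².
ω = αt ⇒ t = ω/α = 63.3/14.23 = 4.449 s.

t ≈ 4.45 s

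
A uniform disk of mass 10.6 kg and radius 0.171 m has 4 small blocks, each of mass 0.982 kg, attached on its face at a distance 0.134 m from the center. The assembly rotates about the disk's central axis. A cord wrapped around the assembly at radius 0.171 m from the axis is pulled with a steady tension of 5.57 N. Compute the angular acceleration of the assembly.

I_disk = ½MR² = ½(10.6)(0.171)² = 0.1550 kg·m².
I_blocks = 4·m·r² = 4(0.982)(0.134)² = 0.07053 kg·m².
Total I = 0.2255 kg·m².
τ = F r = (5.57)(0.171) = 0.9525 N·m.
α = τ/I = 0.9525/0.2255 = 4.224 rad/s².

α ≈ 4.22 rad/s²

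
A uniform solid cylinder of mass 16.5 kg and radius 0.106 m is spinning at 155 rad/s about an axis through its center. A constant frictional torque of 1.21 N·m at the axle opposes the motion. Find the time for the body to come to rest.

I = ½MR² = (1/2)(16.5)(0.106)² = 0.09270 kg·m².
The net torque has magnitude 1.21 N·m, opposing ω.
|α| = τ/I = 1.210/0.09270 = 13.05 rad/s² (deceleration).
0 = ω₀ − |α|t ⇒ t = ω₀/|α| = 155/13.05 = 11.87 s.

t ≈ 11.9 s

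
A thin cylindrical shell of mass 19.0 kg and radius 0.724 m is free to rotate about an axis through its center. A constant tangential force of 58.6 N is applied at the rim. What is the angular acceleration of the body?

I = MR² = (19.0)(0.724)² = 9.959 kg·m².
τ = F R = (58.6)(0.724) = 42.43 N·m.
Newton's second law for rotation, τ = Iα, gives α = τ/I = 42.43/9.959 = 4.260 rad/s².

α ≈ 4.26 rad/s²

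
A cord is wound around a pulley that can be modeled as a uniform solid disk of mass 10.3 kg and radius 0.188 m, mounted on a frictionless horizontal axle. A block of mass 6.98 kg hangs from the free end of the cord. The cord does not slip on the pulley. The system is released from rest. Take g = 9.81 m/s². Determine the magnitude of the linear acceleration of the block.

I = ½MR² = (1/2)(10.3)(0.188)² = 0.1820 kg·m².
Block: mg − T = ma. Pulley: TR = Iα. No-slip: a = αR, so T = (I/R²)a = 5.150·a.
Then mg = (m + 5.150)a, so a = (6.98)(9.81)/(6.98 + 5.150) = 5.645 m/s².

a ≈ 5.64 m/s²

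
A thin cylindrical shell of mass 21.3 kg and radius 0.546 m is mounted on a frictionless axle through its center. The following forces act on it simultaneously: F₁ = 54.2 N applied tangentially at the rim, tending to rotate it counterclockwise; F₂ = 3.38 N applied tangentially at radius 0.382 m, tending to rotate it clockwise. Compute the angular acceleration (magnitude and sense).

I = MR² = (21.3)(0.546)² = 6.350 kg·m².
Taking counterclockwise as positive: τ₁ = +(54.2)(0.546) = +29.59 N·m; τ₂ = −(3.38)(0.382) = −1.291 N·m.
Net torque τ = 28.30 N·m.
α = τ/I = 28.30/6.350 = 4.457 rad/s².

α ≈ 4.46 rad/s², counterclockwise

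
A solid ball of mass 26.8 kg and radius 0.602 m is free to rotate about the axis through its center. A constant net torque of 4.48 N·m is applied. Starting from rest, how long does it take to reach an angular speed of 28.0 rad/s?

t ≈ 24.3 s

I = (2/5)MR² = (2/5)(26.8)(0.602)² = 3.885 kg·m².
α = τ/I = 4.48/3.885 = 1.153 rad/s².
ω = αt ⇒ t = ω/α = 28.0/1.153 = 24.28 s.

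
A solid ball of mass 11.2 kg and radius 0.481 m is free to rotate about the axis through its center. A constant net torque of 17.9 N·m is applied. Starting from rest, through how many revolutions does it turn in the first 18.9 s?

I = (2/5)MR² = (2/5)(11.2)(0.481)² = 1.036 kg·m².
α = τ/I = 17.9/1.036 = 17.27 rad/s².
θ = ½αt² = ½(17.27)(18.9)² = 3084 rad.
Revolutions = θ/(2π) = 490.9.

≈ 491 revolutions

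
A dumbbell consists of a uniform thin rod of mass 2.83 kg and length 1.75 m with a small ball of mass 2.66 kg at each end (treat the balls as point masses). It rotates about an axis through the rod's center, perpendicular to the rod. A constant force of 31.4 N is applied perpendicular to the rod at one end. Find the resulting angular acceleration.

I_rod = (1/12)ML² = (1/12)(2.83)(1.75)² = 0.7222 kg·m².
I_balls = 2·m·(L/2)² = 2(2.66)(0.8750)² = 4.073 kg·m².
Total I = 4.795 kg·m².
τ = F·(L/2) = (31.4)(0.875) = 27.47 N·m.
α = τ/I = 27.47/4.795 = 5.729 rad/s².

α ≈ 5.73 rad/s²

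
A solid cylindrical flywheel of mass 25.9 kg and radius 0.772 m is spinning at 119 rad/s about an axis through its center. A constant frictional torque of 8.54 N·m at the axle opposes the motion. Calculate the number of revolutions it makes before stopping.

I = ½MR² = (1/2)(25.9)(0.772)² = 7.718 kg·m².
The net torque has magnitude 8.54 N·m, opposing ω.
|α| = τ/I = 8.540/7.718 = 1.107 rad/s² (deceleration).
ω² = ω₀² − 2|α|θ with ω = 0 ⇒ θ = ω₀²/(2|α|) = 6399 rad = 1018 rev.

≈ 1020 revolutions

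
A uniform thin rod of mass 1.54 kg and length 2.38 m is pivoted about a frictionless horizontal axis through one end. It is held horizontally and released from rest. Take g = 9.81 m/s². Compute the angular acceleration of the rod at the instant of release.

About the pivot, I = (1/3)ML² = (1/3)(1.54)(2.38)² = 2.908 kg·m².
The weight acts at the center, a distance L/2 = 1.190 m from the pivot; τ = Mg(L/2) = 17.98 N·m.
α = τ/I = 17.98/2.908 = 6.183 rad/s².
(Equivalently α = (3g/(2L)) = 6.183 rad/s².)

α ≈ 6.18 rad/s²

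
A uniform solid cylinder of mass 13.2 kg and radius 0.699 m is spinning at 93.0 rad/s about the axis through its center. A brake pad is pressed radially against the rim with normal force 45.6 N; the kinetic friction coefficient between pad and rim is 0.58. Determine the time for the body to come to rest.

t ≈ 16.2 s

I = ½MR² = (1/2)(13.2)(0.699)² = 3.225 kg·m².
Friction force f = μN = (0.58)(45.6) = 26.45 N at the rim; torque magnitude τ = fR = 18.49 N·m, opposing ω.
|α| = τ/I = 18.49/3.225 = 5.733 rad/s² (deceleration).
0 = ω₀ − |α|t ⇒ t = ω₀/|α| = 93.0/5.733 = 16.22 s.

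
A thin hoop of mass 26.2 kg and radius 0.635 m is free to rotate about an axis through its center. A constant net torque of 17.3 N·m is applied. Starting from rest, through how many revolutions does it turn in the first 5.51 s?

I = MR² = (26.2)(0.635)² = 10.56 kg·m².
α = τ/I = 17.3/10.56 = 1.638 rad/s².
θ = ½αt² = ½(1.638)(5.51)² = 24.86 rad.
Revolutions = θ/(2π) = 3.956.

≈ 3.96 revolutions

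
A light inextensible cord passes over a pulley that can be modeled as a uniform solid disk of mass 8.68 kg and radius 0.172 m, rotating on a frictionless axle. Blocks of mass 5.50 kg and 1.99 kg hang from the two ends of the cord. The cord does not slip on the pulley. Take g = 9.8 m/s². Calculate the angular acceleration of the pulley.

α ≈ 16.9 rad/s²

I = ½MR² = (1/2)(8.68)(0.172)² = 0.1284 kg·m².
Heavier block: m₁g − T₁ = m₁a. Lighter block: T₂ − m₂g = m₂a.
Pulley: (T₁ − T₂)R = Iα = I(a/R), so T₁ − T₂ = (I/R²)a = (1/2)M_p a = 4.340·a.
Adding the three: (m₁ − m₂)g = (m₁ + m₂ + 4.340)a, so a = (5.50 − 1.99)(9.8)/(5.50 + 1.99 + 4.340) = 2.908 m/s².
α = a/R = 2.908/0.172 = 16.91 rad/s².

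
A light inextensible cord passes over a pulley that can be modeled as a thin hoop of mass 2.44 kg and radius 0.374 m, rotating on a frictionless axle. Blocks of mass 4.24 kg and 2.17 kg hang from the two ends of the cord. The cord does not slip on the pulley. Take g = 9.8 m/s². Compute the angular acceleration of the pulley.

α ≈ 6.13 rad/s²

I = MR² = (2.44)(0.374)² = 0.3413 kg·m².
Heavier block: m₁g − T₁ = m₁a. Lighter block: T₂ − m₂g = m₂a.
Pulley: (T₁ − T₂)R = Iα = I(a/R), so T₁ − T₂ = (I/R²)a = 1·M_p a = 2.440·a.
Adding the three: (m₁ − m₂)g = (m₁ + m₂ + 2.440)a, so a = (4.24 − 2.17)(9.8)/(4.24 + 2.17 + 2.440) = 2.292 m/s².
α = a/R = 2.292/0.374 = 6.129 rad/s².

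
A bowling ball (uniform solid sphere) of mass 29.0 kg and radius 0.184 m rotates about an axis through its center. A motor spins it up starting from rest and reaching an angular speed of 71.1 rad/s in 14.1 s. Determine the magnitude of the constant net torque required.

τ ≈ 1.98 N·m

I = (2/5)MR² = (2/5)(29.0)(0.184)² = 0.3927 kg·m².
α = Δω/Δt = (71.1 − 0)/14.1 = 5.043 rad/s².
τ = Iα = (0.3927)(5.043) = 1.980 N·m.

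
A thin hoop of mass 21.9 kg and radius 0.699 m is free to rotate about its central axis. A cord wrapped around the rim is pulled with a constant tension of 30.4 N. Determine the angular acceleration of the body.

I = MR² = (21.9)(0.699)² = 10.70 kg·m².
τ = F R = (30.4)(0.699) = 21.25 N·m.
Newton's second law for rotation, τ = Iα, gives α = τ/I = 21.25/10.70 = 1.986 rad/s².

α ≈ 1.99 rad/s²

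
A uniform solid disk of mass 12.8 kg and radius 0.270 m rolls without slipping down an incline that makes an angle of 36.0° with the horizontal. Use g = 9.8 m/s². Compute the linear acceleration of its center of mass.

Translation along the incline: Mg sinθ − f = Ma.
Rotation about the center: fR = Iα with I = ½MR². No-slip gives a = αR, so f = (I/R²)a = (1/2)M a.
Substituting: Mg sinθ = (1 + 0.5000)Ma, so a = g sinθ/(1 + 0.5000) = (9.8) sin 36.0° / 1.500 = 3.840 m/s².

a ≈ 3.84 m/s²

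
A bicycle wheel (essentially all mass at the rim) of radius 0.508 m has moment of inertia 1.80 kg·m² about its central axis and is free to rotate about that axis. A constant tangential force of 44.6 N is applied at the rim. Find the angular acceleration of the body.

τ = F R = (44.6)(0.508) = 22.66 N·m.
Newton's second law for rotation, τ = Iα, gives α = τ/I = 22.66/1.800 = 12.59 rad/s².

α ≈ 12.6 rad/s²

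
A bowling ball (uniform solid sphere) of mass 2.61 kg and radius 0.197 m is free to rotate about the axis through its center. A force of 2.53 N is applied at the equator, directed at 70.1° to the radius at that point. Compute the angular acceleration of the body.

I = (2/5)MR² = (2/5)(2.61)(0.197)² = 0.04052 kg·m².
Only the tangential component produces torque: τ = F R sinθ = (2.53)(0.197) sin 70.1° = 0.4686 N·m.
From τ = Iα: α = 0.4686/0.04052 = 11.57 rad/s².

α ≈ 11.6 rad/s²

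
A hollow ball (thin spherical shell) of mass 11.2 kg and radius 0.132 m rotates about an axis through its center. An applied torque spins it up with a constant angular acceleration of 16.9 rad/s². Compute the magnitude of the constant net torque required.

I = (2/3)MR² = (2/3)(11.2)(0.132)² = 0.1301 kg·m².
τ = Iα = (0.1301)(16.90) = 2.199 N·m.

τ ≈ 2.20 N·m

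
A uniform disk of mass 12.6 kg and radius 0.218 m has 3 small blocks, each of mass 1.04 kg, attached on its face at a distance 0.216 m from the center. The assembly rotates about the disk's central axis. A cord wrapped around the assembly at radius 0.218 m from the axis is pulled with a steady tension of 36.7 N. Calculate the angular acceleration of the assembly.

I_disk = ½MR² = ½(12.6)(0.218)² = 0.2994 kg·m².
I_blocks = 3·m·r² = 3(1.04)(0.216)² = 0.1456 kg·m².
Total I = 0.4450 kg·m².
τ = F r = (36.7)(0.218) = 8.001 N·m.
α = τ/I = 8.001/0.4450 = 17.98 rad/s².

α ≈ 18.0 rad/s²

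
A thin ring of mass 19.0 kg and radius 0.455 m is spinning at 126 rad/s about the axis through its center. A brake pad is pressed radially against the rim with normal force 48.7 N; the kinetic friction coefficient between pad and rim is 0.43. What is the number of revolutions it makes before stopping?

I = MR² = (19.0)(0.455)² = 3.933 kg·m².
Friction force f = μN = (0.43)(48.7) = 20.94 N at the rim; torque magnitude τ = fR = 9.528 N·m, opposing ω.
|α| = τ/I = 9.528/3.933 = 2.422 rad/s² (deceleration).
ω² = ω₀² − 2|α|θ with ω = 0 ⇒ θ = ω₀²/(2|α|) = 3277 rad = 521.6 rev.

≈ 522 revolutions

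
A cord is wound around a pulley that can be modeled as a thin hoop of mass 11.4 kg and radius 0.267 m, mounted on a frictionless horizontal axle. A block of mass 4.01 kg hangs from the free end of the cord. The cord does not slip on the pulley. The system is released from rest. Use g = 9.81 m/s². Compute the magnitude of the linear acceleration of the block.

a ≈ 2.55 m/s²

I = MR² = (11.4)(0.267)² = 0.8127 kg·m².
Block: mg − T = ma. Pulley: TR = Iα. No-slip: a = αR, so T = (I/R²)a = 11.40·a.
Then mg = (m + 11.40)a, so a = (4.01)(9.81)/(4.01 + 11.40) = 2.553 m/s².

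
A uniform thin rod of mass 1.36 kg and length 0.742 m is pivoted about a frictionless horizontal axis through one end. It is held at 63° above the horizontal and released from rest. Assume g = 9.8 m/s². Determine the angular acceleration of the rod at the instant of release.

About the pivot, I = (1/3)ML² = (1/3)(1.36)(0.742)² = 0.2496 kg·m².
The weight acts at the center, a distance L/2 = 0.3710 m from the pivot; τ = Mg(L/2) cos 63° = 2.245 N·m.
α = τ/I = 2.245/0.2496 = 8.994 rad/s².

α ≈ 8.99 rad/s²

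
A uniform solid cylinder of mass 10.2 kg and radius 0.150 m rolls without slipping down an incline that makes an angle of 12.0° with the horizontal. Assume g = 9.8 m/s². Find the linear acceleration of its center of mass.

a ≈ 1.36 m/s²

Translation along the incline: Mg sinθ − f = Ma.
Rotation about the center: fR = Iα with I = ½MR². No-slip gives a = αR, so f = (I/R²)a = (1/2)M a.
Substituting: Mg sinθ = (1 + 0.5000)Ma, so a = g sinθ/(1 + 0.5000) = (9.8) sin 12.0° / 1.500 = 1.358 m/s².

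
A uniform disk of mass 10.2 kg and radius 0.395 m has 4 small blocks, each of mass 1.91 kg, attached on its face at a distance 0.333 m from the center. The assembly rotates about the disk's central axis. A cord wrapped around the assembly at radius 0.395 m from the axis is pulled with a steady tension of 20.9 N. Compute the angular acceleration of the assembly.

α ≈ 5.02 rad/s²

I_disk = ½MR² = ½(10.2)(0.395)² = 0.7957 kg·m².
I_blocks = 4·m·r² = 4(1.91)(0.333)² = 0.8472 kg·m².
Total I = 1.643 kg·m².
τ = F r = (20.9)(0.395) = 8.255 N·m.
α = τ/I = 8.255/1.643 = 5.025 rad/s².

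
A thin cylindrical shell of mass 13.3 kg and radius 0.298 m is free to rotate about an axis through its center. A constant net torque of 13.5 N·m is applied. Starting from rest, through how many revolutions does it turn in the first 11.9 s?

I = MR² = (13.3)(0.298)² = 1.181 kg·m².
α = τ/I = 13.5/1.181 = 11.43 rad/s².
θ = ½αt² = ½(11.43)(11.9)² = 809.3 rad.
Revolutions = θ/(2π) = 128.8.

≈ 129 revolutions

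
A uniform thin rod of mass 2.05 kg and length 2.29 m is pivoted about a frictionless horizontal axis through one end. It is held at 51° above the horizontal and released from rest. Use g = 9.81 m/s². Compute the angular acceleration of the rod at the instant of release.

About the pivot, I = (1/3)ML² = (1/3)(2.05)(2.29)² = 3.583 kg·m².
The weight acts at the center, a distance L/2 = 1.145 m from the pivot; τ = Mg(L/2) cos 51° = 14.49 N·m.
α = τ/I = 14.49/3.583 = 4.044 rad/s².

α ≈ 4.04 rad/s²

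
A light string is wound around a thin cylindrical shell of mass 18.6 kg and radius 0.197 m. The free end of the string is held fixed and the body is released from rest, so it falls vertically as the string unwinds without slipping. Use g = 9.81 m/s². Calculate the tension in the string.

Translation: Mg − T = Ma. Rotation about the center: TR = Iα with I = MR².
With a = αR: T = (I/R²)a = M a, so Mg = (1 + 1.000)Ma.
a = g/(1 + 1.000) = 9.81/2.000 = 4.905 m/s².
T = 1.000·M·a = (1.000)(18.6)(4.905) = 91.23 N.

T ≈ 91.2 N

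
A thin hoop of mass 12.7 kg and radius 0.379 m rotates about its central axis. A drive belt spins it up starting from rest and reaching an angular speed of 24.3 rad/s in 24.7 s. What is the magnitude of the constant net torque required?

τ ≈ 1.79 N·m

I = MR² = (12.7)(0.379)² = 1.824 kg·m².
α = Δω/Δt = (24.3 − 0)/24.7 = 0.9838 rad/s².
τ = Iα = (1.824)(0.9838) = 1.795 N·m.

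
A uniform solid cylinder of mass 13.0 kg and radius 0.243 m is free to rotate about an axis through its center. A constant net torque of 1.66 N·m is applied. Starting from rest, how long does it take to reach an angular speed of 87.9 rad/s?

I = ½MR² = (1/2)(13.0)(0.243)² = 0.3838 kg·m².
α = τ/I = 1.66/0.3838 = 4.325 rad/s².
ω = αt ⇒ t = ω/α = 87.9/4.325 = 20.32 s.

t ≈ 20.3 s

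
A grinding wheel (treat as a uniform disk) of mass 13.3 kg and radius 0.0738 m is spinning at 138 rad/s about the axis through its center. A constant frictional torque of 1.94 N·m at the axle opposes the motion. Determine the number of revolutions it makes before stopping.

≈ 28.3 revolutions

I = ½MR² = (1/2)(13.3)(0.0738)² = 0.03622 kg·m².
The net torque has magnitude 1.94 N·m, opposing ω.
|α| = τ/I = 1.940/0.03622 = 53.56 rad/s² (deceleration).
ω² = ω₀² − 2|α|θ with ω = 0 ⇒ θ = ω₀²/(2|α|) = 177.8 rad = 28.29 rev.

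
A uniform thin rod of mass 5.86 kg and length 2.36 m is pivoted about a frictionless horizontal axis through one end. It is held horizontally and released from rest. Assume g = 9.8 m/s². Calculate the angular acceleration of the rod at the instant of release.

α ≈ 6.23 rad/s²

About the pivot, I = (1/3)ML² = (1/3)(5.86)(2.36)² = 10.88 kg·m².
The weight acts at the center, a distance L/2 = 1.180 m from the pivot; τ = Mg(L/2) = 67.77 N·m.
α = τ/I = 67.77/10.88 = 6.229 rad/s².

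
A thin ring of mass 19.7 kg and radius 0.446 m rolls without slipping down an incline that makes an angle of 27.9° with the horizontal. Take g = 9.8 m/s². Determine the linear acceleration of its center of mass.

Translation along the incline: Mg sinθ − f = Ma.
Rotation about the center: fR = Iα with I = MR². No-slip gives a = αR, so f = (I/R²)a = M a.
Substituting: Mg sinθ = (1 + 1.000)Ma, so a = g sinθ/(1 + 1.000) = (9.8) sin 27.9° / 2.000 = 2.293 m/s².

a ≈ 2.29 m/s²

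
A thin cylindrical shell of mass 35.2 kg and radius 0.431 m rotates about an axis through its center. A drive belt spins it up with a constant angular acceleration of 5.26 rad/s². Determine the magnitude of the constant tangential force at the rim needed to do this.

F ≈ 79.8 N

I = MR² = (35.2)(0.431)² = 6.539 kg·m².
The required torque is τ = Iα = (6.539)(5.260) = 34.39 N·m.
A tangential force at the rim gives τ = FR, so F = τ/R = 34.39/0.431 = 79.80 N.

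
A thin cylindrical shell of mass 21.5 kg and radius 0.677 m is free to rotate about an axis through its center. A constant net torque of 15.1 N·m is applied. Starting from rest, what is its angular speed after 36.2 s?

ω ≈ 55.5 rad/s

I = MR² = (21.5)(0.677)² = 9.854 kg·m².
α = τ/I = 15.1/9.854 = 1.532 rad/s².
ω = ω₀ + αt = 0 + (1.532)(36.2) = 55.47 rad/s.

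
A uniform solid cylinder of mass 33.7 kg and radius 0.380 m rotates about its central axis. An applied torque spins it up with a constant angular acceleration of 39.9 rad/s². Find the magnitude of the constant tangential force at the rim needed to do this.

F ≈ 255 N

I = ½MR² = (1/2)(33.7)(0.380)² = 2.433 kg·m².
The required torque is τ = Iα = (2.433)(39.90) = 97.08 N·m.
A tangential force at the rim gives τ = FR, so F = τ/R = 97.08/0.380 = 255.5 N.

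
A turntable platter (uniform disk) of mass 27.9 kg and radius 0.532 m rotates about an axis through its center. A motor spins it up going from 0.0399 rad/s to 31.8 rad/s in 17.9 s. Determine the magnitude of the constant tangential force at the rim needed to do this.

I = ½MR² = (1/2)(27.9)(0.532)² = 3.948 kg·m².
α = Δω/Δt = (31.8 − 0.0399)/17.9 = 1.774 rad/s².
The required torque is τ = Iα = (3.948)(1.774) = 7.005 N·m.
A tangential force at the rim gives τ = FR, so F = τ/R = 7.005/0.532 = 13.17 N.

F ≈ 13.2 N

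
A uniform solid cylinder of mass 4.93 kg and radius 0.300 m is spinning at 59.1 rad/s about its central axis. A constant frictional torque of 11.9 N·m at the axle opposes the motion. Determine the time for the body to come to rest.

t ≈ 1.10 s

I = ½MR² = (1/2)(4.93)(0.300)² = 0.2218 kg·m².
The net torque has magnitude 11.9 N·m, opposing ω.
|α| = τ/I = 11.90/0.2218 = 53.64 rad/s² (deceleration).
0 = ω₀ − |α|t ⇒ t = ω₀/|α| = 59.1/53.64 = 1.102 s.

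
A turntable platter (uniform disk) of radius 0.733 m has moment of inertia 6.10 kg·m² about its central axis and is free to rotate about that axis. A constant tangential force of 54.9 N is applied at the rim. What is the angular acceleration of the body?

τ = F R = (54.9)(0.733) = 40.24 N·m.
Newton's second law for rotation, τ = Iα, gives α = τ/I = 40.24/6.100 = 6.597 rad/s².

α ≈ 6.60 rad/s²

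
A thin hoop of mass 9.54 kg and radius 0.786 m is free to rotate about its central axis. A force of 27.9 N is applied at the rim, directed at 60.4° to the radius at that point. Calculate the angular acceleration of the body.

α ≈ 3.24 rad/s²

I = MR² = (9.54)(0.786)² = 5.894 kg·m².
Only the tangential component produces torque: τ = F R sinθ = (27.9)(0.786) sin 60.4° = 19.07 N·m.
From τ = Iα: α = 19.07/5.894 = 3.235 rad/s².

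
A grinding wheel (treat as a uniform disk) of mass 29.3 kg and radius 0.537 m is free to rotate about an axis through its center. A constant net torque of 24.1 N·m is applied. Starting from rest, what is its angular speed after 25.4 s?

ω ≈ 145 rad/s

I = ½MR² = (1/2)(29.3)(0.537)² = 4.225 kg·m².
α = τ/I = 24.1/4.225 = 5.705 rad/s².
ω = ω₀ + αt = 0 + (5.705)(25.4) = 144.9 rad/s.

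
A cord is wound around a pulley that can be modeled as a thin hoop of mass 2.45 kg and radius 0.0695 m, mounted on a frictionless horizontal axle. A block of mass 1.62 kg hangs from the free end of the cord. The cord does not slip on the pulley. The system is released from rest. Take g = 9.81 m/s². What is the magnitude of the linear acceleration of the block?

a ≈ 3.90 m/s²

I = MR² = (2.45)(0.0695)² = 0.01183 kg·m².
Block: mg − T = ma. Pulley: TR = Iα. No-slip: a = αR, so T = (I/R²)a = 2.450·a.
Then mg = (m + 2.450)a, so a = (1.62)(9.81)/(1.62 + 2.450) = 3.905 m/s².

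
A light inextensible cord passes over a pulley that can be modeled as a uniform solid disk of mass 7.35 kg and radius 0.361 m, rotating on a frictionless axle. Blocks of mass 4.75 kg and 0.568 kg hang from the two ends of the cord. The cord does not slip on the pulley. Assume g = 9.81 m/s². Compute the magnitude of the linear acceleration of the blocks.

a ≈ 4.56 m/s²

I = ½MR² = (1/2)(7.35)(0.361)² = 0.4789 kg·m².
Heavier block: m₁g − T₁ = m₁a. Lighter block: T₂ − m₂g = m₂a.
Pulley: (T₁ − T₂)R = Iα = I(a/R), so T₁ − T₂ = (I/R²)a = (1/2)M_p a = 3.675·a.
Adding the three: (m₁ − m₂)g = (m₁ + m₂ + 3.675)a, so a = (4.75 − 0.568)(9.81)/(4.75 + 0.568 + 3.675) = 4.562 m/s².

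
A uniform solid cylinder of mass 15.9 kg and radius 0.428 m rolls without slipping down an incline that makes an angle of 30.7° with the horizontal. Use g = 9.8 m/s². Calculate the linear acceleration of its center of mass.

Translation along the incline: Mg sinθ − f = Ma.
Rotation about the center: fR = Iα with I = ½MR². No-slip gives a = αR, so f = (I/R²)a = (1/2)M a.
Substituting: Mg sinθ = (1 + 0.5000)Ma, so a = g sinθ/(1 + 0.5000) = (9.8) sin 30.7° / 1.500 = 3.336 m/s².

a ≈ 3.34 m/s²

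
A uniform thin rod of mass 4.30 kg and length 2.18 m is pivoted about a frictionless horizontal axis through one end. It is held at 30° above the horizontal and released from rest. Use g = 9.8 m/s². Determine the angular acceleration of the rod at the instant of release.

α ≈ 5.84 rad/s²

About the pivot, I = (1/3)ML² = (1/3)(4.30)(2.18)² = 6.812 kg·m².
The weight acts at the center, a distance L/2 = 1.090 m from the pivot; τ = Mg(L/2) cos 30° = 39.78 N·m.
α = τ/I = 39.78/6.812 = 5.840 rad/s².
(Equivalently α = (3g/(2L)) cos 30° = 5.840 rad/s².)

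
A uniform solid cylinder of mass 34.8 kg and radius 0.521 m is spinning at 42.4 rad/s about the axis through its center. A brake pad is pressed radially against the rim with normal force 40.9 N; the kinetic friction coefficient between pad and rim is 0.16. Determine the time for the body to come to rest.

t ≈ 58.7 s

I = ½MR² = (1/2)(34.8)(0.521)² = 4.723 kg·m².
Friction force f = μN = (0.16)(40.9) = 6.544 N at the rim; torque magnitude τ = fR = 3.409 N·m, opposing ω.
|α| = τ/I = 3.409/4.723 = 0.7219 rad/s² (deceleration).
0 = ω₀ − |α|t ⇒ t = ω₀/|α| = 42.4/0.7219 = 58.74 s.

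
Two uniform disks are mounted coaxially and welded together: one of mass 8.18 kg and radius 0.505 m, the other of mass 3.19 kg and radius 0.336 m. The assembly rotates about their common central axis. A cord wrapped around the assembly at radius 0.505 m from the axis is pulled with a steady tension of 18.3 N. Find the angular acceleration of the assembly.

α ≈ 7.56 rad/s²

I = ½M₁R₁² + ½M₂R₂² = ½(8.18)(0.505)² + ½(3.19)(0.336)² = 1.223 kg·m².
τ = F r = (18.3)(0.505) = 9.242 N·m.
α = τ/I = 9.242/1.223 = 7.556 rad/s².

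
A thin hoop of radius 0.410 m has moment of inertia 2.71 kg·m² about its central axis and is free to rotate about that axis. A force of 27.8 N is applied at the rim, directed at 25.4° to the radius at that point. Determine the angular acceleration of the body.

α ≈ 1.80 rad/s²

Only the tangential component produces torque: τ = F R sinθ = (27.8)(0.410) sin 25.4° = 4.889 N·m.
From τ = Iα: α = 4.889/2.710 = 1.804 rad/s².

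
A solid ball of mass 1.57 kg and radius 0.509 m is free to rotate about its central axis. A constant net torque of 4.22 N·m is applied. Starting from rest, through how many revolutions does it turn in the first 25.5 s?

I = (2/5)MR² = (2/5)(1.57)(0.509)² = 0.1627 kg·m².
α = τ/I = 4.22/0.1627 = 25.94 rad/s².
θ = ½αt² = ½(25.94)(25.5)² = 8433 rad.
Revolutions = θ/(2π) = 1342.

≈ 1340 revolutions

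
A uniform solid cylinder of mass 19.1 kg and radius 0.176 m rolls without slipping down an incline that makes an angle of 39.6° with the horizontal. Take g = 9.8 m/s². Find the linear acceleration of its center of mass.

Translation along the incline: Mg sinθ − f = Ma.
Rotation about the center: fR = Iα with I = ½MR². No-slip gives a = αR, so f = (I/R²)a = (1/2)M a.
Substituting: Mg sinθ = (1 + 0.5000)Ma, so a = g sinθ/(1 + 0.5000) = (9.8) sin 39.6° / 1.500 = 4.165 m/s².

a ≈ 4.16 m/s²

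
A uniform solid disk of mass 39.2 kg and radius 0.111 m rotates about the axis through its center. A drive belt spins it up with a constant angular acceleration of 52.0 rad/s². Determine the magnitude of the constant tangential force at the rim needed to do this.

I = ½MR² = (1/2)(39.2)(0.111)² = 0.2415 kg·m².
The required torque is τ = Iα = (0.2415)(52.00) = 12.56 N·m.
A tangential force at the rim gives τ = FR, so F = τ/R = 12.56/0.111 = 113.1 N.

F ≈ 113 N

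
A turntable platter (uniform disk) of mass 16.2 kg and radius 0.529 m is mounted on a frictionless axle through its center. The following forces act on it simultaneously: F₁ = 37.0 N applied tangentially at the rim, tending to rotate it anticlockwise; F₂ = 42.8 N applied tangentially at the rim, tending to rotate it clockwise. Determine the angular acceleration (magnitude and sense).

α ≈ 1.35 rad/s², clockwise

I = ½MR² = (1/2)(16.2)(0.529)² = 2.267 kg·m².
Taking anticlockwise as positive: τ₁ = +(37.0)(0.529) = +19.57 N·m; τ₂ = −(42.8)(0.529) = −22.64 N·m.
Net torque τ = -3.068 N·m.
α = τ/I = -3.068/2.267 = -1.354 rad/s².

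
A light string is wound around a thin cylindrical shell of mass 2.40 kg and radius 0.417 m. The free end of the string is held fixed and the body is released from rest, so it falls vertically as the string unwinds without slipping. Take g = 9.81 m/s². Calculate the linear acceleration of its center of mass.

Translation: Mg − T = Ma. Rotation about the center: TR = Iα with I = MR².
With a = αR: T = (I/R²)a = M a, so Mg = (1 + 1.000)Ma.
a = g/(1 + 1.000) = 9.81/2.000 = 4.905 m/s².

a ≈ 4.91 m/s²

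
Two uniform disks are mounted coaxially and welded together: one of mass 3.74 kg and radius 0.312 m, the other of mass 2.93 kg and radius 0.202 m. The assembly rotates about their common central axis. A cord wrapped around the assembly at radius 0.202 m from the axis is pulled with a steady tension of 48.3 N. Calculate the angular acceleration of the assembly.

I = ½M₁R₁² + ½M₂R₂² = ½(3.74)(0.312)² + ½(2.93)(0.202)² = 0.2418 kg·m².
τ = F r = (48.3)(0.202) = 9.757 N·m.
α = τ/I = 9.757/0.2418 = 40.35 rad/s².

α ≈ 40.3 rad/s²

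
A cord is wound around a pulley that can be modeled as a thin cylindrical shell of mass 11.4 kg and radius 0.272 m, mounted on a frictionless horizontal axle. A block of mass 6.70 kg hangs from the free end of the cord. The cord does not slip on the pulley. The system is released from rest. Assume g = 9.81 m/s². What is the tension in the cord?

T ≈ 41.4 N

I = MR² = (11.4)(0.272)² = 0.8434 kg·m².
Block: mg − T = ma. Pulley: TR = Iα. No-slip: a = αR, so T = (I/R²)a = 11.40·a.
Then mg = (m + 11.40)a, so a = (6.70)(9.81)/(6.70 + 11.40) = 3.631 m/s².
T = 11.40·a = 41.40 N.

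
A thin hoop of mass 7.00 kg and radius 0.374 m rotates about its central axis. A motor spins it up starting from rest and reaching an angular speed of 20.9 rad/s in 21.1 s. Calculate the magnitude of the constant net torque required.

I = MR² = (7.00)(0.374)² = 0.9791 kg·m².
α = Δω/Δt = (20.9 − 0)/21.1 = 0.9905 rad/s².
τ = Iα = (0.9791)(0.9905) = 0.9699 N·m.

τ ≈ 0.970 N·m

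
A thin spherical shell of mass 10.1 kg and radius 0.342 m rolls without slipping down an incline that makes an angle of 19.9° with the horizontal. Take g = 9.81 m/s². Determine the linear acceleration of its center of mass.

a ≈ 2.00 m/s²

Translation along the incline: Mg sinθ − f = Ma.
Rotation about the center: fR = Iα with I = (2/3)MR². No-slip gives a = αR, so f = (I/R²)a = (2/3)M a.
Substituting: Mg sinθ = (1 + 0.6667)Ma, so a = g sinθ/(1 + 0.6667) = (9.81) sin 19.9° / 1.667 = 2.003 m/s².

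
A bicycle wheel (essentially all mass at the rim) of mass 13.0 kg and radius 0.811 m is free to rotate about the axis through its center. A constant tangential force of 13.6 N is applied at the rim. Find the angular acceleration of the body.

I = MR² = (13.0)(0.811)² = 8.550 kg·m².
τ = F R = (13.6)(0.811) = 11.03 N·m.
From τ = Iα: α = 11.03/8.550 = 1.290 rad/s².

α ≈ 1.29 rad/s²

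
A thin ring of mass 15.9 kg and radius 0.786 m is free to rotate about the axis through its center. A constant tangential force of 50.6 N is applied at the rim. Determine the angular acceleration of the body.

I = MR² = (15.9)(0.786)² = 9.823 kg·m².
τ = F R = (50.6)(0.786) = 39.77 N·m.
Newton's second law for rotation, τ = Iα, gives α = τ/I = 39.77/9.823 = 4.049 rad/s².

α ≈ 4.05 rad/s²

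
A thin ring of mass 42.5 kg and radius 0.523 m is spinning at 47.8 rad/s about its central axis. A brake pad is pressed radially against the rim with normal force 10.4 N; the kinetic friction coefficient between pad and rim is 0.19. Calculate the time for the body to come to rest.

I = MR² = (42.5)(0.523)² = 11.62 kg·m².
Friction force f = μN = (0.19)(10.4) = 1.976 N at the rim; torque magnitude τ = fR = 1.033 N·m, opposing ω.
|α| = τ/I = 1.033/11.62 = 0.08890 rad/s² (deceleration).
0 = ω₀ − |α|t ⇒ t = ω₀/|α| = 47.8/0.08890 = 537.7 s.

t ≈ 538 s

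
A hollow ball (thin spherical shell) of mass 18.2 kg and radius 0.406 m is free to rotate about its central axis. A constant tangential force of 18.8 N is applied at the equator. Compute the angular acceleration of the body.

I = (2/3)MR² = (2/3)(18.2)(0.406)² = 2.000 kg·m².
τ = F R = (18.8)(0.406) = 7.633 N·m.
Newton's second law for rotation, τ = Iα, gives α = τ/I = 7.633/2.000 = 3.816 rad/s².

α ≈ 3.82 rad/s²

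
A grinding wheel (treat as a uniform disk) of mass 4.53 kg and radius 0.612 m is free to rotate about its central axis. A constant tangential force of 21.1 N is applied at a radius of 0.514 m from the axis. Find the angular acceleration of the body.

I = ½MR² = (1/2)(4.53)(0.612)² = 0.8483 kg·m².
τ = F·r = (21.1)(0.514) = 10.85 N·m.
Newton's second law for rotation, τ = Iα, gives α = τ/I = 10.85/0.8483 = 12.78 rad/s².

α ≈ 12.8 rad/s²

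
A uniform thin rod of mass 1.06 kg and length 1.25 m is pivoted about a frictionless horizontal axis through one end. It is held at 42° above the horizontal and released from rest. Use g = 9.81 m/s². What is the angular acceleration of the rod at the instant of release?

About the pivot, I = (1/3)ML² = (1/3)(1.06)(1.25)² = 0.5521 kg·m².
The weight acts at the center, a distance L/2 = 0.6250 m from the pivot; τ = Mg(L/2) cos 42° = 4.830 N·m.
α = τ/I = 4.830/0.5521 = 8.748 rad/s².

α ≈ 8.75 rad/s²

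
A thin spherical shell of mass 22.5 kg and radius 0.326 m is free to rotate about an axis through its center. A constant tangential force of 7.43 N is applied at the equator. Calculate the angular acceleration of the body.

α ≈ 1.52 rad/s²

I = (2/3)MR² = (2/3)(22.5)(0.326)² = 1.594 kg·m².
τ = F R = (7.43)(0.326) = 2.422 N·m.
From τ = Iα: α = 2.422/1.594 = 1.519 rad/s².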